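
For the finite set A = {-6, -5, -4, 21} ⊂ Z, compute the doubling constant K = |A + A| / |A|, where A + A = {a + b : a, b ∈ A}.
K = |A + A| / |A| = 9/4

Enumerate A + A = {a + b : a, b ∈ A}. With |A| = 4, there are |A|^2 = 16 ordered sum pairs; collecting distinct values, A + A = {-12, -11, -10, -9, -8, 15, 16, 17, 42}, so |A + A| = 9. Thus K = 9/4. For comparison, the minimum possible |A + A| over all 4-element sets is 2·4 − 1 = 7 (so min K = 7/4), attained only by arithmetic progressions.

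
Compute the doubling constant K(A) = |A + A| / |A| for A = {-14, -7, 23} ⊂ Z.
K = |A + A| / |A| = 6/3 = 2

Enumerate A + A = {a + b : a, b ∈ A}. With |A| = 3, there are |A|^2 = 9 ordered sum pairs; collecting distinct values, A + A = {-28, -21, -14, 9, 16, 46}, so |A + A| = 6. Thus K = 6/3 = 2. For comparison, the minimum possible |A + A| over all 3-element sets is 2·3 − 1 = 5 (so min K = 5/3), attained only by arithmetic progressions.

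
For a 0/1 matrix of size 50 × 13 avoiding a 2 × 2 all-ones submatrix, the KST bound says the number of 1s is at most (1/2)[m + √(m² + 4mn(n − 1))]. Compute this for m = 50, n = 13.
z(50, 13; 2, 2) ≤ (1/2)[50 + √(50² + 4·50·13·12)] = (1/2)[50 + √33700] = 116.7878

Kővári–Sós–Turán: let r_1, ..., r_50 be the row sums and z = Σ r_i the total number of 1s. Each pair of columns can share at most one row with both entries 1 (else a 2×2 all-ones block appears), so Σ_i C(r_i, 2) ≤ C(13, 2) = 78. By convexity Σ_i C(r_i, 2) ≥ 50·C(z/50, 2) = z(z − 50)/(2·50), giving z² − 50z − 50·13·12 ≤ 0 and hence z ≤ (1/2)[50 + √(2500 + 4·7800)] = (1/2)[50 + √33700] ≈ (1/2)(50 + 183.5756) = 116.7878.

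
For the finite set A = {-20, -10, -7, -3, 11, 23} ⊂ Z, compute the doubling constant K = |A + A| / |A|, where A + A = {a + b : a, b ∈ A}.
K = |A + A| / |A| = 21/6 = 7/2

Enumerate A + A = {a + b : a, b ∈ A}. With |A| = 6, there are |A|^2 = 36 ordered sum pairs; collecting distinct values, A + A = {-40, -30, -27, -23, -20, -17, -14, -13, -10, -9, -6, 1, 3, 4, 8, 13, 16, 20, 22, 34, 46}, so |A + A| = 21. Thus K = 21/6 = 7/2. For comparison, the minimum possible |A + A| over all 6-element sets is 2·6 − 1 = 11 (so min K = 11/6), attained only by arithmetic progressions.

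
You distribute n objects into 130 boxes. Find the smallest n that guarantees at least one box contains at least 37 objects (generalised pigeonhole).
n = (37 − 1)·130 + 1 = 4681

By the generalised pigeonhole principle, to guarantee some box contains ≥ r objects we need more than (r − 1) · k objects total. Threshold: n = (r − 1) · k + 1. With r = 37 and k = 130: n = 36 · 130 + 1 = 4680 + 1 = 4681. For n = 4680 = 36 · 130, we can put exactly 36 objects in every box, avoiding 37 in any single one — so 4681 is tight.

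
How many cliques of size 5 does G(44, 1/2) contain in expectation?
E[# K_5] = C(44, 5) · (1/2)^C(5, 2) = 1086008 / 2^10 = 135751/128 = 1060.5546875

For each 5-subset S of vertices (there are C(44, 5) = 1086008 such S), let X_S = 1 if S induces a K_5 (all C(5, 2) = 10 edges present). Then P(X_S = 1) = (1/2)^10 = 1/1024. By linearity of expectation, E[# K_5] = C(44, 5) · (1/2)^10 = 1086008 / 1024 = 135751/128 = 1060.5546875.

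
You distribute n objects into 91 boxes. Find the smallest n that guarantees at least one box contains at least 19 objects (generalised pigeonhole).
n = (19 − 1)·91 + 1 = 1639

By the generalised pigeonhole principle, to guarantee some box contains ≥ r objects we need more than (r − 1) · k objects total. Threshold: n = (r − 1) · k + 1. With r = 19 and k = 91: n = 18 · 91 + 1 = 1638 + 1 = 1639. For n = 1638 = 18 · 91, we can put exactly 18 objects in every box, avoiding 19 in any single one — so 1639 is tight.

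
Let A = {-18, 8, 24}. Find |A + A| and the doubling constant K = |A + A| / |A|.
K = |A + A| / |A| = 6/3 = 2

Enumerate A + A = {a + b : a, b ∈ A}. With |A| = 3, there are |A|^2 = 9 ordered sum pairs; collecting distinct values, A + A = {-36, -10, 6, 16, 32, 48}, so |A + A| = 6. Thus K = 6/3 = 2. For comparison, the minimum possible |A + A| over all 3-element sets is 2·3 − 1 = 5 (so min K = 5/3), attained only by arithmetic progressions.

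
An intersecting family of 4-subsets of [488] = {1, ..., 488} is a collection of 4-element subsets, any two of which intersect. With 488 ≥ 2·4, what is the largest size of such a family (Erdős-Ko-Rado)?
max |F| = C(487, 3) = 19131795

The Erdős-Ko-Rado theorem states: for n ≥ 2k, an intersecting family of k-subsets of an n-element set has size at most C(n − 1, k − 1), with equality for 'star' families {A ⊆ [n] : |A| = k, i ∈ A} (fix an element i). For n = 488, k = 4: C(487, 3) = 19131795.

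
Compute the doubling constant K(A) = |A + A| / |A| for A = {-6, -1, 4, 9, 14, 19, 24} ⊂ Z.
K = |A + A| / |A| = 13/7

Enumerate A + A = {a + b : a, b ∈ A}. With |A| = 7, there are |A|^2 = 49 ordered sum pairs; collecting distinct values, A + A = {-12, -7, -2, 3, 8, 13, 18, 23, 28, 33, 38, 43, 48}, so |A + A| = 13. Thus K = 13/7. Here |A + A| = 2|A| − 1 = 13, the minimum possible — so K = 13/7 is minimal, which holds iff A is an arithmetic progression.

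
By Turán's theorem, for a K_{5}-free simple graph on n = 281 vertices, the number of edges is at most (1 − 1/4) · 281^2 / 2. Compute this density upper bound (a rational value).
Turán density bound = (3/4) · 281^2/2 = 236883/8 ≈ 29610.375

Turán's theorem: ex(n, K_{r+1}) is achieved by the complete r-partite Turán graph T(n, r) with parts as balanced as possible, and is at most (1 − 1/r) · n^2/2. For r = 4, n = 281: the density bound is (3/4) · 78961/2 = 236883/8 ≈ 29610.375. The integer-valued extremum is e(T(281, 4)) = 29610, which is strictly less than the density bound 236883/8 since 4 ∤ 281 (the parts of T(281, 4) cannot all be equal).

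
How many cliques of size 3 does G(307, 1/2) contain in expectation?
E[# K_3] = C(307, 3) · (1/2)^C(3, 2) = 4775385 / 2^3 = 596923.125

For each 3-subset S of vertices (there are C(307, 3) = 4775385 such S), let X_S = 1 if S induces a K_3 (all C(3, 2) = 3 edges present). Then P(X_S = 1) = (1/2)^3 = 1/8. By linearity of expectation, E[# K_3] = C(307, 3) · (1/2)^3 = 4775385 / 8 = 596923.125.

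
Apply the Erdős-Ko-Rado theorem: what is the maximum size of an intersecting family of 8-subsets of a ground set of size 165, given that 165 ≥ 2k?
max |F| = C(164, 7) = 556052759712

The Erdős-Ko-Rado theorem states: for n ≥ 2k, an intersecting family of k-subsets of an n-element set has size at most C(n − 1, k − 1), with equality for 'star' families {A ⊆ [n] : |A| = k, i ∈ A} (fix an element i). For n = 165, k = 8: C(164, 7) = 556052759712.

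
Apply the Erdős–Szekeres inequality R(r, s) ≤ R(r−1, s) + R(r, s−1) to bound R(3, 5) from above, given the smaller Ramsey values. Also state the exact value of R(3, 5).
R(3, 5) ≤ R(2, 5) + R(3, 4) = 5 + 9 = 14; exact value R(3, 5) = 14.

The Erdős–Szekeres recurrence R(r, s) ≤ R(r−1, s) + R(r, s−1) applied to (r, s) = (3, 5) gives
  R(3, 5) ≤ R(2, 5) + R(3, 4) = 5 + 9 = 14.
(Recall R(2, k) = k and R is symmetric.) Here the recurrence bound is tight: a matching lower-bound construction on K_{13} shows R(3, 5) > 13, so R(3, 5) = 14 exactly.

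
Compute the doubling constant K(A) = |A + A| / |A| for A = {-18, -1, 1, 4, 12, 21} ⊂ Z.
K = |A + A| / |A| = 20/6 = 10/3

Enumerate A + A = {a + b : a, b ∈ A}. With |A| = 6, there are |A|^2 = 36 ordered sum pairs; collecting distinct values, A + A = {-36, -19, -17, -14, -6, -2, 0, 2, 3, 5, 8, 11, 13, 16, 20, 22, 24, 25, 33, 42}, so |A + A| = 20. Thus K = 20/6 = 10/3. For comparison, the minimum possible |A + A| over all 6-element sets is 2·6 − 1 = 11 (so min K = 11/6), attained only by arithmetic progressions.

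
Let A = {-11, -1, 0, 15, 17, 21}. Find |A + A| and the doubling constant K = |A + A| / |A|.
K = |A + A| / |A| = 21/6 = 7/2

Enumerate A + A = {a + b : a, b ∈ A}. With |A| = 6, there are |A|^2 = 36 ordered sum pairs; collecting distinct values, A + A = {-22, -12, -11, -2, -1, 0, 4, 6, 10, 14, 15, 16, 17, 20, 21, 30, 32, 34, 36, 38, 42}, so |A + A| = 21. Thus K = 21/6 = 7/2. For comparison, the minimum possible |A + A| over all 6-element sets is 2·6 − 1 = 11 (so min K = 11/6), attained only by arithmetic progressions.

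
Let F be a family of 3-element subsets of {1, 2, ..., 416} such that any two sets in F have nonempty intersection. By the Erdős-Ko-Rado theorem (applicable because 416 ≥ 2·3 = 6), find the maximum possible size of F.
max |F| = C(415, 2) = 85905

Erdős-Ko-Rado (1961): when n ≥ 2k, max |F| = C(n−1, k−1). The bound is attained by the star {A : i ∈ A} for any fixed i ∈ [n]. Here C(416−1, 3−1) = C(415, 2) = 85905.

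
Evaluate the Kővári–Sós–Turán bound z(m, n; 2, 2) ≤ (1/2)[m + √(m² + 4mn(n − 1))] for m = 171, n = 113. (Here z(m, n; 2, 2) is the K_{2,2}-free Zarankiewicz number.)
z(171, 113; 2, 2) ≤ (1/2)[171 + √(171² + 4·171·113·112)] = (1/2)[171 + √8685945] = 1559.0964

Kővári–Sós–Turán: let r_1, ..., r_171 be the row sums and z = Σ r_i the total number of 1s. Each pair of columns can share at most one row with both entries 1 (else a 2×2 all-ones block appears), so Σ_i C(r_i, 2) ≤ C(113, 2) = 6328. By convexity Σ_i C(r_i, 2) ≥ 171·C(z/171, 2) = z(z − 171)/(2·171), giving z² − 171z − 171·113·112 ≤ 0 and hence z ≤ (1/2)[171 + √(29241 + 4·2164176)] = (1/2)[171 + √8685945] ≈ (1/2)(171 + 2947.1927) = 1559.0964.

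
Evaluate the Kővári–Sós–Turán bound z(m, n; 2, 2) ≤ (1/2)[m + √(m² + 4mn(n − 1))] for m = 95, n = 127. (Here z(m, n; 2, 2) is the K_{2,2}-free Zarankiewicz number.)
z(95, 127; 2, 2) ≤ (1/2)[95 + √(95² + 4·95·127·126)] = (1/2)[95 + √6089785] = 1281.3745

Kővári–Sós–Turán: let r_1, ..., r_95 be the row sums and z = Σ r_i the total number of 1s. Each pair of columns can share at most one row with both entries 1 (else a 2×2 all-ones block appears), so Σ_i C(r_i, 2) ≤ C(127, 2) = 8001. By convexity Σ_i C(r_i, 2) ≥ 95·C(z/95, 2) = z(z − 95)/(2·95), giving z² − 95z − 95·127·126 ≤ 0 and hence z ≤ (1/2)[95 + √(9025 + 4·1520190)] = (1/2)[95 + √6089785] ≈ (1/2)(95 + 2467.749) = 1281.3745.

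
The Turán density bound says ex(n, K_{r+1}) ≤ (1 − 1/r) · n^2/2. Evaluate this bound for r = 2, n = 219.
Turán density bound = (1/2) · 219^2/2 = 47961/4 ≈ 11990.25

Turán's theorem: ex(n, K_{r+1}) is achieved by the complete r-partite Turán graph T(n, r) with parts as balanced as possible, and is at most (1 − 1/r) · n^2/2. For r = 2, n = 219: the density bound is (1/2) · 47961/2 = 47961/4 ≈ 11990.25. The integer-valued extremum is e(T(219, 2)) = 11990, which is strictly less than the density bound 47961/4 since 2 ∤ 219 (the parts of T(219, 2) cannot all be equal).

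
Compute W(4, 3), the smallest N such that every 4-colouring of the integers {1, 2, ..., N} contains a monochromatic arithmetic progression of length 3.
W(4, 3) = 76

This is a classical value, W(4, 3) = 76, established by combining an explicit 4-colouring of {1, ..., 75} with no monochromatic 3-AP (giving the lower bound W(4, 3) > 75) and a finite case analysis / exhaustive computer search showing every 4-colouring of {1, ..., 76} has such an AP.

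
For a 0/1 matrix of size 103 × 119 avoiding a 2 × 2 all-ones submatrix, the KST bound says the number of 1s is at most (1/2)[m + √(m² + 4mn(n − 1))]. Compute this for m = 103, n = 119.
z(103, 119; 2, 2) ≤ (1/2)[103 + √(103² + 4·103·119·118)] = (1/2)[103 + √5795913] = 1255.2351

Kővári–Sós–Turán: let r_1, ..., r_103 be the row sums and z = Σ r_i the total number of 1s. Each pair of columns can share at most one row with both entries 1 (else a 2×2 all-ones block appears), so Σ_i C(r_i, 2) ≤ C(119, 2) = 7021. By convexity Σ_i C(r_i, 2) ≥ 103·C(z/103, 2) = z(z − 103)/(2·103), giving z² − 103z − 103·119·118 ≤ 0 and hence z ≤ (1/2)[103 + √(10609 + 4·1446326)] = (1/2)[103 + √5795913] ≈ (1/2)(103 + 2407.4702) = 1255.2351.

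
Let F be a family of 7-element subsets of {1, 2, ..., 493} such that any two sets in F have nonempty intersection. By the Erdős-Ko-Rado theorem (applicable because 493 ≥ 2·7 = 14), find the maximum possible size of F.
max |F| = C(492, 6) = 19105914099916

Erdős-Ko-Rado (1961): when n ≥ 2k, max |F| = C(n−1, k−1). The bound is attained by the star {A : i ∈ A} for any fixed i ∈ [n]. Here C(493−1, 7−1) = C(492, 6) = 19105914099916.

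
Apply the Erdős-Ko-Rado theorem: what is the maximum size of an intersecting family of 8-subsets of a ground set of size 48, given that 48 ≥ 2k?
max |F| = C(47, 7) = 62891499

The Erdős-Ko-Rado theorem states: for n ≥ 2k, an intersecting family of k-subsets of an n-element set has size at most C(n − 1, k − 1), with equality for 'star' families {A ⊆ [n] : |A| = k, i ∈ A} (fix an element i). For n = 48, k = 8: C(47, 7) = 62891499.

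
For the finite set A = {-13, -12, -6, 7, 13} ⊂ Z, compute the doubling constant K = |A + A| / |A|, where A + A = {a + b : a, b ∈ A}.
K = |A + A| / |A| = 14/5

Enumerate A + A = {a + b : a, b ∈ A}. With |A| = 5, there are |A|^2 = 25 ordered sum pairs; collecting distinct values, A + A = {-26, -25, -24, -19, -18, -12, -6, -5, 0, 1, 7, 14, 20, 26}, so |A + A| = 14. Thus K = 14/5. For comparison, the minimum possible |A + A| over all 5-element sets is 2·5 − 1 = 9 (so min K = 9/5), attained only by arithmetic progressions.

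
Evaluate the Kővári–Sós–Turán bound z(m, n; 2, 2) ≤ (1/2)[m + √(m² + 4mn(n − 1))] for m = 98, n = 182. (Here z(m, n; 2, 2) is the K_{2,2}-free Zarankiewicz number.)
z(98, 182; 2, 2) ≤ (1/2)[98 + √(98² + 4·98·182·181)] = (1/2)[98 + √12922868] = 1846.4195

Kővári–Sós–Turán: let r_1, ..., r_98 be the row sums and z = Σ r_i the total number of 1s. Each pair of columns can share at most one row with both entries 1 (else a 2×2 all-ones block appears), so Σ_i C(r_i, 2) ≤ C(182, 2) = 16471. By convexity Σ_i C(r_i, 2) ≥ 98·C(z/98, 2) = z(z − 98)/(2·98), giving z² − 98z − 98·182·181 ≤ 0 and hence z ≤ (1/2)[98 + √(9604 + 4·3228316)] = (1/2)[98 + √12922868] ≈ (1/2)(98 + 3594.8391) = 1846.4195.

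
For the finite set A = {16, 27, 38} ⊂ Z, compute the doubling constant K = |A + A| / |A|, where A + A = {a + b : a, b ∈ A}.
K = |A + A| / |A| = 5/3

Enumerate A + A = {a + b : a, b ∈ A}. With |A| = 3, there are |A|^2 = 9 ordered sum pairs; collecting distinct values, A + A = {32, 43, 54, 65, 76}, so |A + A| = 5. Thus K = 5/3. Here |A + A| = 2|A| − 1 = 5, the minimum possible — so K = 5/3 is minimal, which holds iff A is an arithmetic progression.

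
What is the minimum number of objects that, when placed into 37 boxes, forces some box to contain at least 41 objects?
n = (41 − 1)·37 + 1 = 1481

By the generalised pigeonhole principle, to guarantee some box contains ≥ r objects we need more than (r − 1) · k objects total. Threshold: n = (r − 1) · k + 1. With r = 41 and k = 37: n = 40 · 37 + 1 = 1480 + 1 = 1481. For n = 1480 = 40 · 37, we can put exactly 40 objects in every box, avoiding 41 in any single one — so 1481 is tight.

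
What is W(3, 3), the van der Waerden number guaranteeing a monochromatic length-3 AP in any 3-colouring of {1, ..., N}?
W(3, 3) = 27

W(3, 3) = 27. The lower bound W(3, 3) > 26 comes from an explicit good 3-colouring of [1, 26]; the upper bound W(3, 3) ≤ 27 was verified by exhaustive search over 3-colourings of [1, 27].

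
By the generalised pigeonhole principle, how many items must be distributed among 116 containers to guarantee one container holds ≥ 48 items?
n = (48 − 1)·116 + 1 = 5453

By the generalised pigeonhole principle, to guarantee some box contains ≥ r objects we need more than (r − 1) · k objects total. Threshold: n = (r − 1) · k + 1. With r = 48 and k = 116: n = 47 · 116 + 1 = 5452 + 1 = 5453. For n = 5452 = 47 · 116, we can put exactly 47 objects in every box, avoiding 48 in any single one — so 5453 is tight.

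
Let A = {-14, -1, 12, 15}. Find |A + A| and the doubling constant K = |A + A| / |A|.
K = |A + A| / |A| = 9/4

Enumerate A + A = {a + b : a, b ∈ A}. With |A| = 4, there are |A|^2 = 16 ordered sum pairs; collecting distinct values, A + A = {-28, -15, -2, 1, 11, 14, 24, 27, 30}, so |A + A| = 9. Thus K = 9/4. For comparison, the minimum possible |A + A| over all 4-element sets is 2·4 − 1 = 7 (so min K = 7/4), attained only by arithmetic progressions.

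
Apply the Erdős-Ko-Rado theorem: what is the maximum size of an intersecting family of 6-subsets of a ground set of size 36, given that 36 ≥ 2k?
max |F| = C(35, 5) = 324632

Erdős-Ko-Rado (1961): when n ≥ 2k, max |F| = C(n−1, k−1). The bound is attained by the star {A : i ∈ A} for any fixed i ∈ [n]. Here C(36−1, 6−1) = C(35, 5) = 324632.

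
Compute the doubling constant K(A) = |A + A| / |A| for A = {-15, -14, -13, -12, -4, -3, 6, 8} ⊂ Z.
K = |A + A| / |A| = 25/8

Enumerate A + A = {a + b : a, b ∈ A}. With |A| = 8, there are |A|^2 = 64 ordered sum pairs; collecting distinct values, A + A = {-30, -29, -28, -27, -26, -25, -24, -19, -18, -17, -16, -15, -9, -8, -7, -6, -5, -4, 2, 3, 4, 5, 12, 14, 16}, so |A + A| = 25. Thus K = 25/8. For comparison, the minimum possible |A + A| over all 8-element sets is 2·8 − 1 = 15 (so min K = 15/8), attained only by arithmetic progressions.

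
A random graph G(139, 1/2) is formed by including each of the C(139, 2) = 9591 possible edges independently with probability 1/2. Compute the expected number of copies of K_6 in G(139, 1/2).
E[# K_6] = C(139, 6) · (1/2)^C(6, 2) = 8979650478 / 2^15 = 4489825239/16384 ≈ 274037.184998

For each 6-subset S of vertices (there are C(139, 6) = 8979650478 such S), let X_S = 1 if S induces a K_6 (all C(6, 2) = 15 edges present). Then P(X_S = 1) = (1/2)^15 = 1/32768. By linearity of expectation, E[# K_6] = C(139, 6) · (1/2)^15 = 8979650478 / 32768 = 4489825239/16384 ≈ 274037.184998.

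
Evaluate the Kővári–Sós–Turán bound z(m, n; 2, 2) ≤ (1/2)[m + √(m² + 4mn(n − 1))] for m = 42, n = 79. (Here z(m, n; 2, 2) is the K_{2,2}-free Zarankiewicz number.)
z(42, 79; 2, 2) ≤ (1/2)[42 + √(42² + 4·42·79·78)] = (1/2)[42 + √1036980] = 530.1611

Kővári–Sós–Turán: let r_1, ..., r_42 be the row sums and z = Σ r_i the total number of 1s. Each pair of columns can share at most one row with both entries 1 (else a 2×2 all-ones block appears), so Σ_i C(r_i, 2) ≤ C(79, 2) = 3081. By convexity Σ_i C(r_i, 2) ≥ 42·C(z/42, 2) = z(z − 42)/(2·42), giving z² − 42z − 42·79·78 ≤ 0 and hence z ≤ (1/2)[42 + √(1764 + 4·258804)] = (1/2)[42 + √1036980] ≈ (1/2)(42 + 1018.3221) = 530.1611.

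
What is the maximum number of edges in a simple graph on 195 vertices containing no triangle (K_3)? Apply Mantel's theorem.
ex(195, K_3) = ⌊195^2/4⌋ = 9506

Mantel (1907): a triangle-free graph on n vertices has at most ⌊n^2/4⌋ edges, with equality for the complete bipartite graph K_{⌊n/2⌋, ⌈n/2⌉}. For n = 195: ⌊195^2/4⌋ = ⌊38025/4⌋ = 9506. The extremal graph is K_{97, 98}, which has 97·98 = 9506 edges.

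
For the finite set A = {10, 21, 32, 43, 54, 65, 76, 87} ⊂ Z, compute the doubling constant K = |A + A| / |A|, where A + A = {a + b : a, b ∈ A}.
K = |A + A| / |A| = 15/8

Enumerate A + A = {a + b : a, b ∈ A}. With |A| = 8, there are |A|^2 = 64 ordered sum pairs; collecting distinct values, A + A = {20, 31, 42, 53, 64, 75, 86, 97, 108, 119, 130, 141, 152, 163, 174}, so |A + A| = 15. Thus K = 15/8. Here |A + A| = 2|A| − 1 = 15, the minimum possible — so K = 15/8 is minimal, which holds iff A is an arithmetic progression.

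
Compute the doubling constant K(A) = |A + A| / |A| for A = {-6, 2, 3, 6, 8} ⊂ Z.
K = |A + A| / |A| = 15/5 = 3

Enumerate A + A = {a + b : a, b ∈ A}. With |A| = 5, there are |A|^2 = 25 ordered sum pairs; collecting distinct values, A + A = {-12, -4, -3, 0, 2, 4, 5, 6, 8, 9, 10, 11, 12, 14, 16}, so |A + A| = 15. Thus K = 15/5 = 3. For comparison, the minimum possible |A + A| over all 5-element sets is 2·5 − 1 = 9 (so min K = 9/5), attained only by arithmetic progressions.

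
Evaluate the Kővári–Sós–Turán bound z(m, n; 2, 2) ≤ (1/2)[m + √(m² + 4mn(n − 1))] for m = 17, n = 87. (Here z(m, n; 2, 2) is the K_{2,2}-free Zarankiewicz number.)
z(17, 87; 2, 2) ≤ (1/2)[17 + √(17² + 4·17·87·86)] = (1/2)[17 + √509065] = 365.244

Kővári–Sós–Turán: let r_1, ..., r_17 be the row sums and z = Σ r_i the total number of 1s. Each pair of columns can share at most one row with both entries 1 (else a 2×2 all-ones block appears), so Σ_i C(r_i, 2) ≤ C(87, 2) = 3741. By convexity Σ_i C(r_i, 2) ≥ 17·C(z/17, 2) = z(z − 17)/(2·17), giving z² − 17z − 17·87·86 ≤ 0 and hence z ≤ (1/2)[17 + √(289 + 4·127194)] = (1/2)[17 + √509065] ≈ (1/2)(17 + 713.4879) = 365.244.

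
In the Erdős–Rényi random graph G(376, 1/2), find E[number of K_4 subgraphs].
E[# K_4] = C(376, 4) · (1/2)^C(4, 2) = 819574250 / 2^6 = 409787125/32 = 12805847.65625

For each 4-subset S of vertices (there are C(376, 4) = 819574250 such S), let X_S = 1 if S induces a K_4 (all C(4, 2) = 6 edges present). Then P(X_S = 1) = (1/2)^6 = 1/64. By linearity of expectation, E[# K_4] = C(376, 4) · (1/2)^6 = 819574250 / 64 = 409787125/32 = 12805847.65625.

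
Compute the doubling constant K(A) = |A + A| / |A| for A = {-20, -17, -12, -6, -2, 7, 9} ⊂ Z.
K = |A + A| / |A| = 27/7

Enumerate A + A = {a + b : a, b ∈ A}. With |A| = 7, there are |A|^2 = 49 ordered sum pairs; collecting distinct values, A + A = {-40, -37, -34, -32, -29, -26, -24, -23, -22, -19, -18, -14, -13, -12, -11, -10, -8, -5, -4, -3, 1, 3, 5, 7, 14, 16, 18}, so |A + A| = 27. Thus K = 27/7. For comparison, the minimum possible |A + A| over all 7-element sets is 2·7 − 1 = 13 (so min K = 13/7), attained only by arithmetic progressions.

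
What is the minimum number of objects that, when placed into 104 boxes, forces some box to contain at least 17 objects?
n = (17 − 1)·104 + 1 = 1665

By the generalised pigeonhole principle, to guarantee some box contains ≥ r objects we need more than (r − 1) · k objects total. Threshold: n = (r − 1) · k + 1. With r = 17 and k = 104: n = 16 · 104 + 1 = 1664 + 1 = 1665. For n = 1664 = 16 · 104, we can put exactly 16 objects in every box, avoiding 17 in any single one — so 1665 is tight.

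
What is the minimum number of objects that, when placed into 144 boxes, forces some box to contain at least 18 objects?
n = (18 − 1)·144 + 1 = 2449

By the generalised pigeonhole principle, to guarantee some box contains ≥ r objects we need more than (r − 1) · k objects total. Threshold: n = (r − 1) · k + 1. With r = 18 and k = 144: n = 17 · 144 + 1 = 2448 + 1 = 2449. For n = 2448 = 17 · 144, we can put exactly 17 objects in every box, avoiding 18 in any single one — so 2449 is tight.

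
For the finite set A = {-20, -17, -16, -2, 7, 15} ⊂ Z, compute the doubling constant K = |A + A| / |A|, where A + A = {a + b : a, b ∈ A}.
K = |A + A| / |A| = 21/6 = 7/2

Enumerate A + A = {a + b : a, b ∈ A}. With |A| = 6, there are |A|^2 = 36 ordered sum pairs; collecting distinct values, A + A = {-40, -37, -36, -34, -33, -32, -22, -19, -18, -13, -10, -9, -5, -4, -2, -1, 5, 13, 14, 22, 30}, so |A + A| = 21. Thus K = 21/6 = 7/2. For comparison, the minimum possible |A + A| over all 6-element sets is 2·6 − 1 = 11 (so min K = 11/6), attained only by arithmetic progressions.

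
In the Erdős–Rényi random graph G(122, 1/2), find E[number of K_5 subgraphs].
E[# K_5] = C(122, 5) · (1/2)^C(5, 2) = 207288004 / 2^10 = 51822001/256 ≈ 202429.691406

For each 5-subset S of vertices (there are C(122, 5) = 207288004 such S), let X_S = 1 if S induces a K_5 (all C(5, 2) = 10 edges present). Then P(X_S = 1) = (1/2)^10 = 1/1024. By linearity of expectation, E[# K_5] = C(122, 5) · (1/2)^10 = 207288004 / 1024 = 51822001/256 ≈ 202429.691406.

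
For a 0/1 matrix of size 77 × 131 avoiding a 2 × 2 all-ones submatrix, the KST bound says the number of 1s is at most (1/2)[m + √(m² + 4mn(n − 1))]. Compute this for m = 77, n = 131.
z(77, 131; 2, 2) ≤ (1/2)[77 + √(77² + 4·77·131·130)] = (1/2)[77 + √5251169] = 1184.2715

Kővári–Sós–Turán: let r_1, ..., r_77 be the row sums and z = Σ r_i the total number of 1s. Each pair of columns can share at most one row with both entries 1 (else a 2×2 all-ones block appears), so Σ_i C(r_i, 2) ≤ C(131, 2) = 8515. By convexity Σ_i C(r_i, 2) ≥ 77·C(z/77, 2) = z(z − 77)/(2·77), giving z² − 77z − 77·131·130 ≤ 0 and hence z ≤ (1/2)[77 + √(5929 + 4·1311310)] = (1/2)[77 + √5251169] ≈ (1/2)(77 + 2291.5429) = 1184.2715.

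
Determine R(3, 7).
R(3, 7) = 23

Lower bound: an explicit 2-colouring of K_{22} (typically a Paley-type or other structured construction) avoids a red K_3 and a blue K_7, showing R(3, 7) > 22.
Upper bound: the simple Erdős–Szekeres recurrence only gives R(3, 7) ≤ 25; the tight bound R(3, 7) ≤ 23 requires a sharper case analysis (or computer search) of 2-colourings of K_{23}.
Hence R(3, 7) = 23.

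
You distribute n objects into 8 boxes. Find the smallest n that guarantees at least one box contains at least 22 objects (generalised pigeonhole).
n = (22 − 1)·8 + 1 = 169

By the generalised pigeonhole principle, to guarantee some box contains ≥ r objects we need more than (r − 1) · k objects total. Threshold: n = (r − 1) · k + 1. With r = 22 and k = 8: n = 21 · 8 + 1 = 168 + 1 = 169. For n = 168 = 21 · 8, we can put exactly 21 objects in every box, avoiding 22 in any single one — so 169 is tight.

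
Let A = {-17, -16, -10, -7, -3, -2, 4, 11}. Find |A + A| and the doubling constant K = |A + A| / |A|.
K = |A + A| / |A| = 27/8

Enumerate A + A = {a + b : a, b ∈ A}. With |A| = 8, there are |A|^2 = 64 ordered sum pairs; collecting distinct values, A + A = {-34, -33, -32, -27, -26, -24, -23, -20, -19, -18, -17, -14, -13, -12, -10, -9, -6, -5, -4, -3, 1, 2, 4, 8, 9, 15, 22}, so |A + A| = 27. Thus K = 27/8. For comparison, the minimum possible |A + A| over all 8-element sets is 2·8 − 1 = 15 (so min K = 15/8), attained only by arithmetic progressions.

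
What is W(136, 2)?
W(136, 2) = 136 + 1 = 137

A 2-term AP is any pair of integers, so a monochromatic 2-AP exists iff some colour is used at least twice. With 136 colours, the colouring i ↦ i on {1, ..., 136} uses each colour once, avoiding any monochromatic pair, so W(136, 2) > 136. For {1, ..., 137}, pigeonhole forces two integers of the same colour, which form a monochromatic 2-AP. Hence W(136, 2) = 137.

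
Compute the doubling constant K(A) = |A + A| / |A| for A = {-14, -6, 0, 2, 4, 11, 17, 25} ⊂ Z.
K = |A + A| / |A| = 31/8

Enumerate A + A = {a + b : a, b ∈ A}. With |A| = 8, there are |A|^2 = 64 ordered sum pairs; collecting distinct values, A + A = {-28, -20, -14, -12, -10, -6, -4, -3, -2, 0, 2, 3, 4, 5, 6, 8, 11, 13, 15, 17, 19, 21, 22, 25, 27, 28, 29, 34, 36, 42, 50}, so |A + A| = 31. Thus K = 31/8. For comparison, the minimum possible |A + A| over all 8-element sets is 2·8 − 1 = 15 (so min K = 15/8), attained only by arithmetic progressions.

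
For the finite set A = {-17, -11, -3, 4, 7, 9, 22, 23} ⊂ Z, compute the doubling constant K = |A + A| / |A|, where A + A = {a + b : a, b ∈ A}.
K = |A + A| / |A| = 34/8 = 17/4

Enumerate A + A = {a + b : a, b ∈ A}. With |A| = 8, there are |A|^2 = 64 ordered sum pairs; collecting distinct values, A + A = {-34, -28, -22, -20, -14, -13, -10, -8, -7, -6, -4, -2, 1, 4, 5, 6, 8, 11, 12, 13, 14, 16, 18, 19, 20, 26, 27, 29, 30, 31, 32, 44, 45, 46}, so |A + A| = 34. Thus K = 34/8 = 17/4. For comparison, the minimum possible |A + A| over all 8-element sets is 2·8 − 1 = 15 (so min K = 15/8), attained only by arithmetic progressions.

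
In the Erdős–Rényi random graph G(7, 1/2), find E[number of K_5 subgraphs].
E[# K_5] = C(7, 5) · (1/2)^C(5, 2) = 21 / 2^10 ≈ 0.020508

For each 5-subset S of vertices (there are C(7, 5) = 21 such S), let X_S = 1 if S induces a K_5 (all C(5, 2) = 10 edges present). Then P(X_S = 1) = (1/2)^10 = 1/1024. By linearity of expectation, E[# K_5] = C(7, 5) · (1/2)^10 = 21 / 1024 ≈ 0.020508.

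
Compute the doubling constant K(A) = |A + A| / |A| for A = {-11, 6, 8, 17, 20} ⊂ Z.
K = |A + A| / |A| = 15/5 = 3

Enumerate A + A = {a + b : a, b ∈ A}. With |A| = 5, there are |A|^2 = 25 ordered sum pairs; collecting distinct values, A + A = {-22, -5, -3, 6, 9, 12, 14, 16, 23, 25, 26, 28, 34, 37, 40}, so |A + A| = 15. Thus K = 15/5 = 3. For comparison, the minimum possible |A + A| over all 5-element sets is 2·5 − 1 = 9 (so min K = 9/5), attained only by arithmetic progressions.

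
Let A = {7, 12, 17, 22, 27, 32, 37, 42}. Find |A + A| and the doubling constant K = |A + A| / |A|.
K = |A + A| / |A| = 15/8

Enumerate A + A = {a + b : a, b ∈ A}. With |A| = 8, there are |A|^2 = 64 ordered sum pairs; collecting distinct values, A + A = {14, 19, 24, 29, 34, 39, 44, 49, 54, 59, 64, 69, 74, 79, 84}, so |A + A| = 15. Thus K = 15/8. Here |A + A| = 2|A| − 1 = 15, the minimum possible — so K = 15/8 is minimal, which holds iff A is an arithmetic progression.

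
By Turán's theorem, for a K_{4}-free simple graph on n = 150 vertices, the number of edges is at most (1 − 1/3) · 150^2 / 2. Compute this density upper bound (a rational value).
Turán density bound = (2/3) · 150^2/2 = 7500

Turán's theorem: ex(n, K_{r+1}) is achieved by the complete r-partite Turán graph T(n, r) with parts as balanced as possible, and is at most (1 − 1/r) · n^2/2. For r = 3, n = 150: the density bound is (2/3) · 22500/2 = 7500. Since 3 ∣ 150, the Turán graph T(150, 3) has parts of equal size 50, and its edge count e(T(150, 3)) = 7500 attains the density bound exactly.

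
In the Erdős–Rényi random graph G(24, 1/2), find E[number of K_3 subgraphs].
E[# K_3] = C(24, 3) · (1/2)^C(3, 2) = 2024 / 2^3 = 253

For each 3-subset S of vertices (there are C(24, 3) = 2024 such S), let X_S = 1 if S induces a K_3 (all C(3, 2) = 3 edges present). Then P(X_S = 1) = (1/2)^3 = 1/8. By linearity of expectation, E[# K_3] = C(24, 3) · (1/2)^3 = 2024 / 8 = 253.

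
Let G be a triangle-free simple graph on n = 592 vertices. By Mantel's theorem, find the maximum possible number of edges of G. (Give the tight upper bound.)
ex(592, K_3) = ⌊592^2/4⌋ = 87616

Mantel (1907): a triangle-free graph on n vertices has at most ⌊n^2/4⌋ edges, with equality for the complete bipartite graph K_{⌊n/2⌋, ⌈n/2⌉}. For n = 592: ⌊592^2/4⌋ = ⌊350464/4⌋ = 87616. The extremal graph is K_{296, 296}, which has 296·296 = 87616 edges.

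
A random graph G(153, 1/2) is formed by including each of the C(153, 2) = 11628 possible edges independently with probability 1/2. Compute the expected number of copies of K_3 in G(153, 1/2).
E[# K_3] = C(153, 3) · (1/2)^C(3, 2) = 585276 / 2^3 = 146319/2 = 73159.5

For each 3-subset S of vertices (there are C(153, 3) = 585276 such S), let X_S = 1 if S induces a K_3 (all C(3, 2) = 3 edges present). Then P(X_S = 1) = (1/2)^3 = 1/8. By linearity of expectation, E[# K_3] = C(153, 3) · (1/2)^3 = 585276 / 8 = 146319/2 = 73159.5.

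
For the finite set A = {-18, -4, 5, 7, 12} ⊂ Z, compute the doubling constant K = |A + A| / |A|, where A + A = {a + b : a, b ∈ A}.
K = |A + A| / |A| = 15/5 = 3

Enumerate A + A = {a + b : a, b ∈ A}. With |A| = 5, there are |A|^2 = 25 ordered sum pairs; collecting distinct values, A + A = {-36, -22, -13, -11, -8, -6, 1, 3, 8, 10, 12, 14, 17, 19, 24}, so |A + A| = 15. Thus K = 15/5 = 3. For comparison, the minimum possible |A + A| over all 5-element sets is 2·5 − 1 = 9 (so min K = 9/5), attained only by arithmetic progressions.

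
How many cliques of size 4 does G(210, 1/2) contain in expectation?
E[# K_4] = C(210, 4) · (1/2)^C(4, 2) = 78738660 / 2^6 = 19684665/16 = 1230291.5625

For each 4-subset S of vertices (there are C(210, 4) = 78738660 such S), let X_S = 1 if S induces a K_4 (all C(4, 2) = 6 edges present). Then P(X_S = 1) = (1/2)^6 = 1/64. By linearity of expectation, E[# K_4] = C(210, 4) · (1/2)^6 = 78738660 / 64 = 19684665/16 = 1230291.5625.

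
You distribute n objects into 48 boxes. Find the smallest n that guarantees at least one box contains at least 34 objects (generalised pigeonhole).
n = (34 − 1)·48 + 1 = 1585

By the generalised pigeonhole principle, to guarantee some box contains ≥ r objects we need more than (r − 1) · k objects total. Threshold: n = (r − 1) · k + 1. With r = 34 and k = 48: n = 33 · 48 + 1 = 1584 + 1 = 1585. For n = 1584 = 33 · 48, we can put exactly 33 objects in every box, avoiding 34 in any single one — so 1585 is tight.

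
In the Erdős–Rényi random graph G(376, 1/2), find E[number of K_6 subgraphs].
E[# K_6] = C(376, 6) · (1/2)^C(6, 2) = 3770369379700 / 2^15 = 942592344925/8192 ≈ 115062542.105103

For each 6-subset S of vertices (there are C(376, 6) = 3770369379700 such S), let X_S = 1 if S induces a K_6 (all C(6, 2) = 15 edges present). Then P(X_S = 1) = (1/2)^15 = 1/32768. By linearity of expectation, E[# K_6] = C(376, 6) · (1/2)^15 = 3770369379700 / 32768 = 942592344925/8192 ≈ 115062542.105103.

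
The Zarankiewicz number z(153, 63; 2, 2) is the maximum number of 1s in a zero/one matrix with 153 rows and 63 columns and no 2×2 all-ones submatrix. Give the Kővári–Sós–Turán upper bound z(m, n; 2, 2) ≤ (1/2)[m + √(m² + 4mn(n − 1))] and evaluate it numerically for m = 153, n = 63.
z(153, 63; 2, 2) ≤ (1/2)[153 + √(153² + 4·153·63·62)] = (1/2)[153 + √2413881] = 853.3335

Kővári–Sós–Turán: let r_1, ..., r_153 be the row sums and z = Σ r_i the total number of 1s. Each pair of columns can share at most one row with both entries 1 (else a 2×2 all-ones block appears), so Σ_i C(r_i, 2) ≤ C(63, 2) = 1953. By convexity Σ_i C(r_i, 2) ≥ 153·C(z/153, 2) = z(z − 153)/(2·153), giving z² − 153z − 153·63·62 ≤ 0 and hence z ≤ (1/2)[153 + √(23409 + 4·597618)] = (1/2)[153 + √2413881] ≈ (1/2)(153 + 1553.667) = 853.3335.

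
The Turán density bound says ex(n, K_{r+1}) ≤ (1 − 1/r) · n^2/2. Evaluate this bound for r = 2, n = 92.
Turán density bound = (1/2) · 92^2/2 = 2116

Turán's theorem: ex(n, K_{r+1}) is achieved by the complete r-partite Turán graph T(n, r) with parts as balanced as possible, and is at most (1 − 1/r) · n^2/2. For r = 2, n = 92: the density bound is (1/2) · 8464/2 = 2116. Since 2 ∣ 92, the Turán graph T(92, 2) has parts of equal size 46, and its edge count e(T(92, 2)) = 2116 attains the density bound exactly.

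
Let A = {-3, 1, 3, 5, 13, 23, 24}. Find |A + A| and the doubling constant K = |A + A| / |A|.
K = |A + A| / |A| = 24/7

Enumerate A + A = {a + b : a, b ∈ A}. With |A| = 7, there are |A|^2 = 49 ordered sum pairs; collecting distinct values, A + A = {-6, -2, 0, 2, 4, 6, 8, 10, 14, 16, 18, 20, 21, 24, 25, 26, 27, 28, 29, 36, 37, 46, 47, 48}, so |A + A| = 24. Thus K = 24/7. For comparison, the minimum possible |A + A| over all 7-element sets is 2·7 − 1 = 13 (so min K = 13/7), attained only by arithmetic progressions.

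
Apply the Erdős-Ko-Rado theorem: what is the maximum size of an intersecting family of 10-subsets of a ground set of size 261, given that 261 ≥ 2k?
max |F| = C(260, 9) = 13007619750885760

Erdős-Ko-Rado (1961): when n ≥ 2k, max |F| = C(n−1, k−1). The bound is attained by the star {A : i ∈ A} for any fixed i ∈ [n]. Here C(261−1, 10−1) = C(260, 9) = 13007619750885760.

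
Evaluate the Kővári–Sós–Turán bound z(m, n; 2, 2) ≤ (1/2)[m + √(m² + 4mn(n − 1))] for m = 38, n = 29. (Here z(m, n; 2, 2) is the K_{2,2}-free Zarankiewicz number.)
z(38, 29; 2, 2) ≤ (1/2)[38 + √(38² + 4·38·29·28)] = (1/2)[38 + √124868] = 195.6833

Kővári–Sós–Turán: let r_1, ..., r_38 be the row sums and z = Σ r_i the total number of 1s. Each pair of columns can share at most one row with both entries 1 (else a 2×2 all-ones block appears), so Σ_i C(r_i, 2) ≤ C(29, 2) = 406. By convexity Σ_i C(r_i, 2) ≥ 38·C(z/38, 2) = z(z − 38)/(2·38), giving z² − 38z − 38·29·28 ≤ 0 and hence z ≤ (1/2)[38 + √(1444 + 4·30856)] = (1/2)[38 + √124868] ≈ (1/2)(38 + 353.3667) = 195.6833.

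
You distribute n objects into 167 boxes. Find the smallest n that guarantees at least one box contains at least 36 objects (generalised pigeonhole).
n = (36 − 1)·167 + 1 = 5846

By the generalised pigeonhole principle, to guarantee some box contains ≥ r objects we need more than (r − 1) · k objects total. Threshold: n = (r − 1) · k + 1. With r = 36 and k = 167: n = 35 · 167 + 1 = 5845 + 1 = 5846. For n = 5845 = 35 · 167, we can put exactly 35 objects in every box, avoiding 36 in any single one — so 5846 is tight.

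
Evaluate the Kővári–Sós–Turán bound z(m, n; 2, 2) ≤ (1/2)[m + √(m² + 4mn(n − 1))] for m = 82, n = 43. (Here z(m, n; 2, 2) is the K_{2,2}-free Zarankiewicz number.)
z(82, 43; 2, 2) ≤ (1/2)[82 + √(82² + 4·82·43·42)] = (1/2)[82 + √599092] = 428.0052

Kővári–Sós–Turán: let r_1, ..., r_82 be the row sums and z = Σ r_i the total number of 1s. Each pair of columns can share at most one row with both entries 1 (else a 2×2 all-ones block appears), so Σ_i C(r_i, 2) ≤ C(43, 2) = 903. By convexity Σ_i C(r_i, 2) ≥ 82·C(z/82, 2) = z(z − 82)/(2·82), giving z² − 82z − 82·43·42 ≤ 0 and hence z ≤ (1/2)[82 + √(6724 + 4·148092)] = (1/2)[82 + √599092] ≈ (1/2)(82 + 774.0103) = 428.0052.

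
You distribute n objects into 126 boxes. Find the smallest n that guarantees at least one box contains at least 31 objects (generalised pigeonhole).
n = (31 − 1)·126 + 1 = 3781

By the generalised pigeonhole principle, to guarantee some box contains ≥ r objects we need more than (r − 1) · k objects total. Threshold: n = (r − 1) · k + 1. With r = 31 and k = 126: n = 30 · 126 + 1 = 3780 + 1 = 3781. For n = 3780 = 30 · 126, we can put exactly 30 objects in every box, avoiding 31 in any single one — so 3781 is tight.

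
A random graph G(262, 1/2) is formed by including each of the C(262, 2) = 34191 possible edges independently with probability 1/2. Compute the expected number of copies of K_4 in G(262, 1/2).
E[# K_4] = C(262, 4) · (1/2)^C(4, 2) = 191868495 / 2^6 = 2997945.234375

For each 4-subset S of vertices (there are C(262, 4) = 191868495 such S), let X_S = 1 if S induces a K_4 (all C(4, 2) = 6 edges present). Then P(X_S = 1) = (1/2)^6 = 1/64. By linearity of expectation, E[# K_4] = C(262, 4) · (1/2)^6 = 191868495 / 64 = 2997945.234375.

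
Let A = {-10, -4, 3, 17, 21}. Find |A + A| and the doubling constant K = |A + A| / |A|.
K = |A + A| / |A| = 15/5 = 3

Enumerate A + A = {a + b : a, b ∈ A}. With |A| = 5, there are |A|^2 = 25 ordered sum pairs; collecting distinct values, A + A = {-20, -14, -8, -7, -1, 6, 7, 11, 13, 17, 20, 24, 34, 38, 42}, so |A + A| = 15. Thus K = 15/5 = 3. For comparison, the minimum possible |A + A| over all 5-element sets is 2·5 − 1 = 9 (so min K = 9/5), attained only by arithmetic progressions.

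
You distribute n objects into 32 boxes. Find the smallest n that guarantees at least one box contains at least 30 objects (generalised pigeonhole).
n = (30 − 1)·32 + 1 = 929

By the generalised pigeonhole principle, to guarantee some box contains ≥ r objects we need more than (r − 1) · k objects total. Threshold: n = (r − 1) · k + 1. With r = 30 and k = 32: n = 29 · 32 + 1 = 928 + 1 = 929. For n = 928 = 29 · 32, we can put exactly 29 objects in every box, avoiding 30 in any single one — so 929 is tight.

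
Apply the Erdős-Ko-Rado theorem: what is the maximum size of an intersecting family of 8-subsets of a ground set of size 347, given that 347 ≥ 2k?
max |F| = C(346, 7) = 110809404801480

The Erdős-Ko-Rado theorem states: for n ≥ 2k, an intersecting family of k-subsets of an n-element set has size at most C(n − 1, k − 1), with equality for 'star' families {A ⊆ [n] : |A| = k, i ∈ A} (fix an element i). For n = 347, k = 8: C(346, 7) = 110809404801480.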